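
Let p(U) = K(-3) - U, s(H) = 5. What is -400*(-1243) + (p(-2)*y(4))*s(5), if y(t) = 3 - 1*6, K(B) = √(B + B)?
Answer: 497170 - 15*I*√6 ≈ 4.9717e+5 - 36.742*I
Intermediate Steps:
K(B) = √2*√B (K(B) = √(2*B) = √2*√B)
y(t) = -3 (y(t) = 3 - 6 = -3)
p(U) = -U + I*√6 (p(U) = √2*√(-3) - U = √2*(I*√3) - U = I*√6 - U = -U + I*√6)
-400*(-1243) + (p(-2)*y(4))*s(5) = -400*(-1243) + ((-1*(-2) + I*√6)*(-3))*5 = 497200 + ((2 + I*√6)*(-3))*5 = 497200 + (-6 - 3*I*√6)*5 = 497200 + (-30 - 15*I*√6) = 497170 - 15*I*√6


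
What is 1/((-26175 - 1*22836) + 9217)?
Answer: -1/39794 ≈ -2.5129e-5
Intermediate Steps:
1/((-26175 - 1*22836) + 9217) = 1/((-26175 - 22836) + 9217) = 1/(-49011 + 9217) = 1/(-39794) = -1/39794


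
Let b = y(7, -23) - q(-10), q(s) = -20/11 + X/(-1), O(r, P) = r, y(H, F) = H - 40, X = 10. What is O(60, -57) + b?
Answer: 427/11 ≈ 38.818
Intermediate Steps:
y(H, F) = -40 + H
q(s) = -130/11 (q(s) = -20/11 + 10/(-1) = -20*1/11 + 10*(-1) = -20/11 - 10 = -130/11)
b = -233/11 (b = (-40 + 7) - 1*(-130/11) = -33 + 130/11 = -233/11 ≈ -21.182)
O(60, -57) + b = 60 - 233/11 = 427/11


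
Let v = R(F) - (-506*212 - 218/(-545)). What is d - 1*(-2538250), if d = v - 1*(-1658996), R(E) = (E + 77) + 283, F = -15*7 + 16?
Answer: 21523943/5 ≈ 4.3048e+6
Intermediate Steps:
F = -89 (F = -105 + 16 = -89)
R(E) = 360 + E (R(E) = (77 + E) + 283 = 360 + E)
v = 537713/5 (v = (360 - 89) - (-506*212 - 218/(-545)) = 271 - (-107272 - 218*(-1/545)) = 271 - (-107272 + ⅖) = 271 - 1*(-536358/5) = 271 + 536358/5 = 537713/5 ≈ 1.0754e+5)
d = 8832693/5 (d = 537713/5 - 1*(-1658996) = 537713/5 + 1658996 = 8832693/5 ≈ 1.7665e+6)
d - 1*(-2538250) = 8832693/5 - 1*(-2538250) = 8832693/5 + 2538250 = 21523943/5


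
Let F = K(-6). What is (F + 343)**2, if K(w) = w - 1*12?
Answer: 105625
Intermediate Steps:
K(w) = -12 + w (K(w) = w - 12 = -12 + w)
F = -18 (F = -12 - 6 = -18)
(F + 343)**2 = (-18 + 343)**2 = 325**2 = 105625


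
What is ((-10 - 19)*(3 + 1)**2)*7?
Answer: -3248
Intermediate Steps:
((-10 - 19)*(3 + 1)**2)*7 = -29*4**2*7 = -29*16*7 = -464*7 = -3248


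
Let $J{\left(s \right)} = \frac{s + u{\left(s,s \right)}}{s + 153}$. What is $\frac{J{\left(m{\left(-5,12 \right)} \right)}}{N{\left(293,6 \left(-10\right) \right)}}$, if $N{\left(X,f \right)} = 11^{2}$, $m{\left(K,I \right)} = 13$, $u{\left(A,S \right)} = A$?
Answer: $\frac{13}{10043} \approx 0.0012944$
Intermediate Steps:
$J{\left(s \right)} = \frac{2 s}{153 + s}$ ($J{\left(s \right)} = \frac{s + s}{s + 153} = \frac{2 s}{153 + s}$)
$N{\left(X,f \right)} = 121$
$\frac{J{\left(m{\left(-5,12 \right)} \right)}}{N{\left(293,6 \left(-10\right) \right)}} = \frac{2 \cdot 13 \frac{1}{153 + 13}}{121} = 2 \cdot 13 \cdot \frac{1}{166} \cdot \frac{1}{121} = \frac{13}{83} \cdot \frac{1}{121} = \frac{13}{10043}$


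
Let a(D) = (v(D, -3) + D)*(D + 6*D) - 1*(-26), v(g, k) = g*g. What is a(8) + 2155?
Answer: 6213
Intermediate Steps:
v(g, k) = g²
a(D) = 26 + 7*D*(D + D²) (a(D) = (D² + D)*(D + 6*D) - 1*(-26) = (D + D²)*(7*D) + 26 = 7*D*(D + D²) + 26 = 26 + 7*D*(D + D²))
a(8) + 2155 = (26 + 7*8² + 7*8³) + 2155 = (26 + 7*64 + 7*512) + 2155 = (26 + 448 + 3584) + 2155 = 4058 + 2155 = 6213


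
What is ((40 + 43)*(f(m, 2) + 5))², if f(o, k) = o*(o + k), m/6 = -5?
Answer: 4918918225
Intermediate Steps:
m = -30 (m = 6*(-5) = -30)
f(o, k) = o*(k + o)
((40 + 43)*(f(m, 2) + 5))² = ((40 + 43)*(-30*(2 - 30) + 5))² = (83*(-30*(-28) + 5))² = (83*(840 + 5))² = (83*845)² = 70135² = 4918918225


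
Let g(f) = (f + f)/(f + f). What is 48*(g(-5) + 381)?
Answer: 18336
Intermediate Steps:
g(f) = 1 (g(f) = (2*f)/((2*f)) = (2*f)*(1/(2*f)) = 1)
48*(g(-5) + 381) = 48*(1 + 381) = 48*382 = 18336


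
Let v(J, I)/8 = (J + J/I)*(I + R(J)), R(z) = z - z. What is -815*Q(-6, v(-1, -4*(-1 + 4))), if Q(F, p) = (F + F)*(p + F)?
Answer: 801960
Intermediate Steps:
R(z) = 0
v(J, I) = 8*I*(J + J/I) (v(J, I) = 8*((J + J/I)*(I + 0)) = 8*((J + J/I)*I) = 8*(I*(J + J/I)) = 8*I*(J + J/I))
Q(F, p) = 2*F*(F + p) (Q(F, p) = (2*F)*(F + p) = 2*F*(F + p))
-815*Q(-6, v(-1, -4*(-1 + 4))) = -1630*(-6)*(-6 + 8*(-1)*(1 - 4*(-1 + 4))) = -1630*(-6)*(-6 + 8*(-1)*(1 - 4*3)) = -1630*(-6)*(-6 + 8*(-1)*(1 - 12)) = -1630*(-6)*(-6 + 8*(-1)*(-11)) = -1630*(-6)*(-6 + 88) = -1630*(-6)*82 = -815*(-984) = 801960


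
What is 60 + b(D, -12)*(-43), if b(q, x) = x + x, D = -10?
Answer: 1092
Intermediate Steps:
b(q, x) = 2*x
60 + b(D, -12)*(-43) = 60 + (2*(-12))*(-43) = 60 - 24*(-43) = 60 + 1032 = 1092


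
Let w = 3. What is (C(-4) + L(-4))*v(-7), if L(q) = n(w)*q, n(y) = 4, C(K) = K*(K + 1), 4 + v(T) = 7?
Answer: -12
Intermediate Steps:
v(T) = 3 (v(T) = -4 + 7 = 3)
C(K) = K*(1 + K)
L(q) = 4*q
(C(-4) + L(-4))*v(-7) = (-4*(1 - 4) + 4*(-4))*3 = (-4*(-3) - 16)*3 = (12 - 16)*3 = -4*3 = -12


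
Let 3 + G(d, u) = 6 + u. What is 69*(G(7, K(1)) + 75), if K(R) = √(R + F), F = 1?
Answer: 5382 + 69*√2 ≈ 5479.6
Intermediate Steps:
K(R) = √(1 + R) (K(R) = √(R + 1) = √(1 + R))
G(d, u) = 3 + u (G(d, u) = -3 + (6 + u) = 3 + u)
69*(G(7, K(1)) + 75) = 69*((3 + √(1 + 1)) + 75) = 69*((3 + √2) + 75) = 69*(78 + √2) = 5382 + 69*√2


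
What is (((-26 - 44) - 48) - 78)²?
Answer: 38416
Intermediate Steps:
(((-26 - 44) - 48) - 78)² = ((-70 - 48) - 78)² = (-118 - 78)² = (-196)² = 38416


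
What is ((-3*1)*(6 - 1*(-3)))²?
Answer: 729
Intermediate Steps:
((-3*1)*(6 - 1*(-3)))² = (-3*(6 + 3))² = (-3*9)² = (-27)² = 729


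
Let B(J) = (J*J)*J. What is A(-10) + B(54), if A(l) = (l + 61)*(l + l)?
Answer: 156444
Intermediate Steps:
B(J) = J**3 (B(J) = J**2*J = J**3)
A(l) = 2*l*(61 + l) (A(l) = (61 + l)*(2*l) = 2*l*(61 + l))
A(-10) + B(54) = 2*(-10)*(61 - 10) + 54**3 = 2*(-10)*51 + 157464 = -1020 + 157464 = 156444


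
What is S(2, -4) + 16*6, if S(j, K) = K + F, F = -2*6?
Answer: 80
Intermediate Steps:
F = -12
S(j, K) = -12 + K (S(j, K) = K - 12 = -12 + K)
S(2, -4) + 16*6 = (-12 - 4) + 16*6 = -16 + 96 = 80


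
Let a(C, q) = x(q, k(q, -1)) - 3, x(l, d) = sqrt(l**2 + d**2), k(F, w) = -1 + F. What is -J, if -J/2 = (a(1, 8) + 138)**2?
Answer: 36676 + 540*sqrt(113) ≈ 42416.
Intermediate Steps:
x(l, d) = sqrt(d**2 + l**2)
a(C, q) = -3 + sqrt(q**2 + (-1 + q)**2) (a(C, q) = sqrt((-1 + q)**2 + q**2) - 3 = sqrt(q**2 + (-1 + q)**2) - 3 = -3 + sqrt(q**2 + (-1 + q)**2))
J = -2*(135 + sqrt(113))**2 (J = -2*((-3 + sqrt(8**2 + (-1 + 8)**2)) + 138)**2 = -2*((-3 + sqrt(64 + 7**2)) + 138)**2 = -2*((-3 + sqrt(64 + 49)) + 138)**2 = -2*((-3 + sqrt(113)) + 138)**2 = -2*(135 + sqrt(113))**2 ≈ -42416.)
-J = -(-36676 - 540*sqrt(113)) = 36676 + 540*sqrt(113)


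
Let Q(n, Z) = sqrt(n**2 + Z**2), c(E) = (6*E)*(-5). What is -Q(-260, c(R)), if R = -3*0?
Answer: -260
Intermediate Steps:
R = 0
c(E) = -30*E
Q(n, Z) = sqrt(Z**2 + n**2)
-Q(-260, c(R)) = -sqrt((-30*0)**2 + (-260)**2) = -sqrt(0**2 + 67600) = -sqrt(0 + 67600) = -sqrt(67600) = -1*260 = -260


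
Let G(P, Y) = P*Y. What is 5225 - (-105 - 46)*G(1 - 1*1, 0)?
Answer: 5225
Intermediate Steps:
5225 - (-105 - 46)*G(1 - 1*1, 0) = 5225 - (-105 - 46)*(1 - 1*1)*0 = 5225 - (-151)*(1 - 1)*0 = 5225 - (-151)*0*0 = 5225 - (-151)*0 = 5225 - 1*0 = 5225 + 0 = 5225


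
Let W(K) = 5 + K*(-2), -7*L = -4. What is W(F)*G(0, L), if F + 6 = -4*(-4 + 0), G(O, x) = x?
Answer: -60/7 ≈ -8.5714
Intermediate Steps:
L = 4/7 (L = -⅐*(-4) = 4/7 ≈ 0.57143)
F = 10 (F = -6 - 4*(-4 + 0) = -6 - 4*(-4) = -6 + 16 = 10)
W(K) = 5 - 2*K
W(F)*G(0, L) = (5 - 2*10)*(4/7) = (5 - 20)*(4/7) = -15*4/7 = -60/7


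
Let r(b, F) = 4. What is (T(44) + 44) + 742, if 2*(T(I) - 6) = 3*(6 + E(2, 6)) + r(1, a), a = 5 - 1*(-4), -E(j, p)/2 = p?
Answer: 785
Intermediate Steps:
E(j, p) = -2*p
a = 9 (a = 5 + 4 = 9)
T(I) = -1 (T(I) = 6 + (3*(6 - 2*6) + 4)/2 = 6 + (3*(6 - 12) + 4)/2 = 6 + (3*(-6) + 4)/2 = 6 + (-18 + 4)/2 = 6 + (½)*(-14) = 6 - 7 = -1)
(T(44) + 44) + 742 = (-1 + 44) + 742 = 43 + 742 = 785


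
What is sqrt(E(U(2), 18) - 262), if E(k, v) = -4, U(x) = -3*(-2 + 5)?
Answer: I*sqrt(266) ≈ 16.31*I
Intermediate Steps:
U(x) = -9 (U(x) = -3*3 = -9)
sqrt(E(U(2), 18) - 262) = sqrt(-4 - 262) = sqrt(-266) = I*sqrt(266)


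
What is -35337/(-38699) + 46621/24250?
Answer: 2661108329/938450750 ≈ 2.8356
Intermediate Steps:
-35337/(-38699) + 46621/24250 = -35337*(-1/38699) + 46621*(1/24250) = 35337/38699 + 46621/24250 = 2661108329/938450750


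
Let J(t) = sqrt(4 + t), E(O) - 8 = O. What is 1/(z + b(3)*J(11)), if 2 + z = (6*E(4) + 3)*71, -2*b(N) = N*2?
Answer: 5323/28334194 + 3*sqrt(15)/28334194 ≈ 0.00018828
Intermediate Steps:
E(O) = 8 + O
b(N) = -N (b(N) = -N*2/2 = -N)
z = 5323 (z = -2 + (6*(8 + 4) + 3)*71 = -2 + (6*12 + 3)*71 = -2 + (72 + 3)*71 = -2 + 75*71 = -2 + 5325 = 5323)
1/(z + b(3)*J(11)) = 1/(5323 + (-1*3)*sqrt(4 + 11)) = 1/(5323 - 3*sqrt(15))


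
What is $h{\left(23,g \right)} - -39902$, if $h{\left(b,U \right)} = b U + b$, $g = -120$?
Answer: $37165$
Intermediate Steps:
$h{\left(b,U \right)} = b + U b$ ($h{\left(b,U \right)} = U b + b = b + U b$)
$h{\left(23,g \right)} - -39902 = 23 \left(1 - 120\right) - -39902 = 23 \left(-119\right) + 39902 = -2737 + 39902 = 37165$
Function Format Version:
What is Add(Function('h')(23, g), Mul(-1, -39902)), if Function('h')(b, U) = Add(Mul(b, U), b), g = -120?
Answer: 37165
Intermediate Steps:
Function('h')(b, U) = Add(b, Mul(U, b)) (Function('h')(b, U) = Add(Mul(U, b), b) = Add(b, Mul(U, b)))
Add(Function('h')(23, g), Mul(-1, -39902)) = Add(Mul(23, Add(1, -120)), Mul(-1, -39902)) = Add(Mul(23, -119), 39902) = Add(-2737, 39902) = 37165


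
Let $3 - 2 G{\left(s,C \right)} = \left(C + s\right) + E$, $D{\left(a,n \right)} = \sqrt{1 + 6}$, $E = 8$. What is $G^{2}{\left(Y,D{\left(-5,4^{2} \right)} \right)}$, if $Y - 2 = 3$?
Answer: $\frac{\left(10 + \sqrt{7}\right)^{2}}{4} \approx 39.979$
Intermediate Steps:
$Y = 5$ ($Y = 2 + 3 = 5$)
$D{\left(a,n \right)} = \sqrt{7}$
$G{\left(s,C \right)} = - \frac{5}{2} - \frac{C}{2} - \frac{s}{2}$ ($G{\left(s,C \right)} = \frac{3}{2} - \frac{\left(C + s\right) + 8}{2} = \frac{3}{2} - \frac{8 + C + s}{2} = \frac{3}{2} - \left(4 + \frac{C}{2} + \frac{s}{2}\right) = - \frac{5}{2} - \frac{C}{2} - \frac{s}{2}$)
$G^{2}{\left(Y,D{\left(-5,4^{2} \right)} \right)} = \left(- \frac{5}{2} - \frac{\sqrt{7}}{2} - \frac{5}{2}\right)^{2} = \left(-5 - \frac{\sqrt{7}}{2}\right)^{2}$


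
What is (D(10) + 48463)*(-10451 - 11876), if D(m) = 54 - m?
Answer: -1083015789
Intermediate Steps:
(D(10) + 48463)*(-10451 - 11876) = ((54 - 1*10) + 48463)*(-10451 - 11876) = ((54 - 10) + 48463)*(-22327) = (44 + 48463)*(-22327) = 48507*(-22327) = -1083015789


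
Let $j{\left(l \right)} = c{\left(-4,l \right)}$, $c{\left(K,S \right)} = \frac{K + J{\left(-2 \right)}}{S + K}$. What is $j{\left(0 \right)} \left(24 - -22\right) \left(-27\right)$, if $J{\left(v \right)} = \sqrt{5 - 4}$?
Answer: $- \frac{1863}{2} \approx -931.5$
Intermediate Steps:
$J{\left(v \right)} = 1$ ($J{\left(v \right)} = \sqrt{1} = 1$)
$c{\left(K,S \right)} = \frac{1 + K}{K + S}$ ($c{\left(K,S \right)} = \frac{K + 1}{S + K} = \frac{1 + K}{K + S}$)
$j{\left(l \right)} = - \frac{3}{-4 + l}$ ($j{\left(l \right)} = \frac{1 - 4}{-4 + l} = \frac{1}{-4 + l} \left(-3\right) = - \frac{3}{-4 + l}$)
$j{\left(0 \right)} \left(24 - -22\right) \left(-27\right) = - \frac{3}{-4 + 0} \left(24 - -22\right) \left(-27\right) = - \frac{3}{-4} \left(24 + 22\right) \left(-27\right) = \left(-3\right) \left(- \frac{1}{4}\right) 46 \left(-27\right) = \frac{3}{4} \cdot 46 \left(-27\right) = \frac{69}{2} \left(-27\right) = - \frac{1863}{2}$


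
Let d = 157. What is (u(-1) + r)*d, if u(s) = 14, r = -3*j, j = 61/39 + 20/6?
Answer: -1413/13 ≈ -108.69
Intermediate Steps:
j = 191/39 (j = 61*(1/39) + 20*(⅙) = 61/39 + 10/3 = 191/39 ≈ 4.8974)
r = -191/13 (r = -3*191/39 = -191/13 ≈ -14.692)
(u(-1) + r)*d = (14 - 191/13)*157 = -9/13*157 = -1413/13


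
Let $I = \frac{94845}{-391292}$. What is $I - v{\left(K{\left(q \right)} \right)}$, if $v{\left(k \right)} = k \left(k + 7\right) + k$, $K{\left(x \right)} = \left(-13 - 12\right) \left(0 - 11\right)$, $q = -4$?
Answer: $- \frac{30452394745}{391292} \approx -77825.0$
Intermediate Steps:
$I = - \frac{94845}{391292}$ ($I = 94845 \left(- \frac{1}{391292}\right) = - \frac{94845}{391292} \approx -0.24239$)
$K{\left(x \right)} = 275$ ($K{\left(x \right)} = \left(-25\right) \left(-11\right) = 275$)
$v{\left(k \right)} = k + k \left(7 + k\right)$ ($v{\left(k \right)} = k \left(7 + k\right) + k = k + k \left(7 + k\right)$)
$I - v{\left(K{\left(q \right)} \right)} = - \frac{94845}{391292} - 275 \left(8 + 275\right) = - \frac{94845}{391292} - 275 \cdot 283 = - \frac{94845}{391292} - 77825 = - \frac{30452394745}{391292}$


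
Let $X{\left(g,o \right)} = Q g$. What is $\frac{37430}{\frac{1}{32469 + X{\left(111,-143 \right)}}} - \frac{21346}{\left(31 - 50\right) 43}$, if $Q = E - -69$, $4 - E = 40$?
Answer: $\frac{1104927782266}{817} \approx 1.3524 \cdot 10^{9}$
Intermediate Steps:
$E = -36$ ($E = 4 - 40 = -36$)
$Q = 33$ ($Q = -36 - -69 = -36 + 69 = 33$)
$X{\left(g,o \right)} = 33 g$
$\frac{37430}{\frac{1}{32469 + X{\left(111,-143 \right)}}} - \frac{21346}{\left(31 - 50\right) 43} = \frac{37430}{\frac{1}{32469 + 33 \cdot 111}} - \frac{21346}{\left(31 - 50\right) 43} = \frac{37430}{\frac{1}{32469 + 3663}} - \frac{21346}{\left(-19\right) 43} = \frac{37430}{\frac{1}{36132}} - \frac{21346}{-817} = 37430 \frac{1}{\frac{1}{36132}} - - \frac{21346}{817} = 37430 \cdot 36132 + \frac{21346}{817} = 1352420760 + \frac{21346}{817} = \frac{1104927782266}{817}$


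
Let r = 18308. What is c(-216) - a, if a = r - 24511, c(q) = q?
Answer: 5987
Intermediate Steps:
a = -6203 (a = 18308 - 24511 = -6203)
c(-216) - a = -216 - 1*(-6203) = -216 + 6203 = 5987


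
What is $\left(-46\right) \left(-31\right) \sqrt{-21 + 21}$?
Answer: $0$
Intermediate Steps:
$\left(-46\right) \left(-31\right) \sqrt{-21 + 21} = 1426 \sqrt{0} = 1426 \cdot 0 = 0$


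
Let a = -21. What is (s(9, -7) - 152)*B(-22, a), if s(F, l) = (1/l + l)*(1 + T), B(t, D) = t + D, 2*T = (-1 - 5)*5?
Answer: 2236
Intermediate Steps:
T = -15 (T = ((-1 - 5)*5)/2 = (-6*5)/2 = (1/2)*(-30) = -15)
B(t, D) = D + t
s(F, l) = -14*l - 14/l (s(F, l) = (1/l + l)*(1 - 15) = (l + 1/l)*(-14) = -14*l - 14/l)
(s(9, -7) - 152)*B(-22, a) = ((-14*(-7) - 14/(-7)) - 152)*(-21 - 22) = ((98 - 14*(-1/7)) - 152)*(-43) = ((98 + 2) - 152)*(-43) = (100 - 152)*(-43) = -52*(-43) = 2236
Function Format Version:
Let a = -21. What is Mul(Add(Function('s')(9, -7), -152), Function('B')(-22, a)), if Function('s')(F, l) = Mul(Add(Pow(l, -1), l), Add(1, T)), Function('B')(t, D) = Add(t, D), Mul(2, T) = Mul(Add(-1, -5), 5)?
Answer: 2236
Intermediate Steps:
T = -15 (T = Mul(Rational(1, 2), Mul(Add(-1, -5), 5)) = Mul(Rational(1, 2), Mul(-6, 5)) = Mul(Rational(1, 2), -30) = -15)
Function('B')(t, D) = Add(D, t)
Function('s')(F, l) = Add(Mul(-14, l), Mul(-14, Pow(l, -1))) (Function('s')(F, l) = Mul(Add(Pow(l, -1), l), Add(1, -15)) = Mul(Add(l, Pow(l, -1)), -14) = Add(Mul(-14, l), Mul(-14, Pow(l, -1))))
Mul(Add(Function('s')(9, -7), -152), Function('B')(-22, a)) = Mul(Add(Add(Mul(-14, -7), Mul(-14, Pow(-7, -1))), -152), Add(-21, -22)) = Mul(Add(Add(98, Mul(-14, Rational(-1, 7))), -152), -43) = Mul(Add(Add(98, 2), -152), -43) = Mul(Add(100, -152), -43) = Mul(-52, -43) = 2236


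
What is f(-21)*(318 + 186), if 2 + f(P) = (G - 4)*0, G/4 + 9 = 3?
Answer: -1008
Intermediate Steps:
G = -24 (G = -36 + 4*3 = -36 + 12 = -24)
f(P) = -2 (f(P) = -2 + (-24 - 4)*0 = -2 - 28*0 = -2 + 0 = -2)
f(-21)*(318 + 186) = -2*(318 + 186) = -2*504 = -1008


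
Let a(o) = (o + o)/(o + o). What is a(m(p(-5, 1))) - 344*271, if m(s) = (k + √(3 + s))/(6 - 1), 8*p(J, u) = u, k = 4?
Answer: -93223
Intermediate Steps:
p(J, u) = u/8
m(s) = ⅘ + √(3 + s)/5 (m(s) = (4 + √(3 + s))/(6 - 1) = (4 + √(3 + s))/5 = (4 + √(3 + s))*(⅕) = ⅘ + √(3 + s)/5)
a(o) = 1 (a(o) = (2*o)/((2*o)) = (2*o)*(1/(2*o)) = 1)
a(m(p(-5, 1))) - 344*271 = 1 - 344*271 = 1 - 93224 = -93223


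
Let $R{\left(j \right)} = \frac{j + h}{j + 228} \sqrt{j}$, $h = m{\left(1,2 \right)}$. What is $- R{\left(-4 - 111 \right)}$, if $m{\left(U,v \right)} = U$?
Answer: $\frac{114 i \sqrt{115}}{113} \approx 10.819 i$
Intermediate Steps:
$h = 1$
$R{\left(j \right)} = \frac{\sqrt{j} \left(1 + j\right)}{228 + j}$ ($R{\left(j \right)} = \frac{j + 1}{j + 228} \sqrt{j} = \frac{1 + j}{228 + j} \sqrt{j} = \frac{\sqrt{j} \left(1 + j\right)}{228 + j}$)
$- R{\left(-4 - 111 \right)} = - \frac{\sqrt{-4 - 111} \left(1 - 115\right)}{228 - 115} = - \frac{\sqrt{-115} \left(1 - 115\right)}{228 - 115} = - \frac{i \sqrt{115} \left(-114\right)}{113} = - \frac{\left(-114\right) i \sqrt{115}}{113} = \frac{114 i \sqrt{115}}{113}$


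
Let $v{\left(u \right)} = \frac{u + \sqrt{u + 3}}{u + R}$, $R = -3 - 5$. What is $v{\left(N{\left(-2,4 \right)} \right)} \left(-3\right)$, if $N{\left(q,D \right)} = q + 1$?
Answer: $- \frac{1}{3} + \frac{\sqrt{2}}{3} \approx 0.13807$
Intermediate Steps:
$R = -8$
$N{\left(q,D \right)} = 1 + q$
$v{\left(u \right)} = \frac{u + \sqrt{3 + u}}{-8 + u}$ ($v{\left(u \right)} = \frac{u + \sqrt{u + 3}}{u - 8} = \frac{u + \sqrt{3 + u}}{-8 + u}$)
$v{\left(N{\left(-2,4 \right)} \right)} \left(-3\right) = \frac{\left(1 - 2\right) + \sqrt{3 + \left(1 - 2\right)}}{-8 + \left(1 - 2\right)} \left(-3\right) = \frac{-1 + \sqrt{3 - 1}}{-8 - 1} \left(-3\right) = \frac{-1 + \sqrt{2}}{-9} \left(-3\right) = - \frac{-1 + \sqrt{2}}{9} \left(-3\right) = \left(\frac{1}{9} - \frac{\sqrt{2}}{9}\right) \left(-3\right) = - \frac{1}{3} + \frac{\sqrt{2}}{3}$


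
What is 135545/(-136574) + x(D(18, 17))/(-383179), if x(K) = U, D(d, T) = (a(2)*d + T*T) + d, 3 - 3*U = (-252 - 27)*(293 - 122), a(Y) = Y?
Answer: -54110070451/52332288746 ≈ -1.0340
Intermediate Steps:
U = 15904 (U = 1 - (-252 - 27)*(293 - 122)/3 = 1 - (-93)*171 = 1 - 1/3*(-47709) = 1 + 15903 = 15904)
D(d, T) = T**2 + 3*d (D(d, T) = (2*d + T*T) + d = (2*d + T**2) + d = (T**2 + 2*d) + d = T**2 + 3*d)
x(K) = 15904
135545/(-136574) + x(D(18, 17))/(-383179) = 135545/(-136574) + 15904/(-383179) = 135545*(-1/136574) + 15904*(-1/383179) = -135545/136574 - 15904/383179 = -54110070451/52332288746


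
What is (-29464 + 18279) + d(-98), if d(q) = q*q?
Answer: -1581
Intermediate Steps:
d(q) = q²
(-29464 + 18279) + d(-98) = (-29464 + 18279) + (-98)² = -11185 + 9604 = -1581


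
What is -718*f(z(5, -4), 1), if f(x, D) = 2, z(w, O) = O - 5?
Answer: -1436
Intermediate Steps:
z(w, O) = -5 + O
-718*f(z(5, -4), 1) = -718*2 = -1436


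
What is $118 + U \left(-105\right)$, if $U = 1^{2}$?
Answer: $13$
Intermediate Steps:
$U = 1$
$118 + U \left(-105\right) = 118 + 1 \left(-105\right) = 118 - 105 = 13$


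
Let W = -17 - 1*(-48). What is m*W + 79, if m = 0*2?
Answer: 79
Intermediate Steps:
W = 31 (W = -17 + 48 = 31)
m = 0
m*W + 79 = 0*31 + 79 = 0 + 79 = 79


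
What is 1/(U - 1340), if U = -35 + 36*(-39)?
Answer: -1/2779 ≈ -0.00035984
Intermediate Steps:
U = -1439 (U = -35 - 1404 = -1439)
1/(U - 1340) = 1/(-1439 - 1340) = 1/(-2779) = -1/2779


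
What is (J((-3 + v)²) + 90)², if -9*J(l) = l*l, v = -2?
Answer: 34225/81 ≈ 422.53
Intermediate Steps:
J(l) = -l²/9 (J(l) = -l*l/9 = -l²/9)
(J((-3 + v)²) + 90)² = (-(-3 - 2)⁴/9 + 90)² = (-((-5)²)²/9 + 90)² = (-⅑*25² + 90)² = (-⅑*625 + 90)² = (-625/9 + 90)² = (185/9)² = 34225/81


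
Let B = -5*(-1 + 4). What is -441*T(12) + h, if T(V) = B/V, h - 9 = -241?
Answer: 1277/4 ≈ 319.25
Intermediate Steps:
h = -232 (h = 9 - 241 = -232)
B = -15 (B = -5*3 = -15)
T(V) = -15/V
-441*T(12) + h = -(-6615)/12 - 232 = -441*(-5/4) - 232 = 2205/4 - 232 = 1277/4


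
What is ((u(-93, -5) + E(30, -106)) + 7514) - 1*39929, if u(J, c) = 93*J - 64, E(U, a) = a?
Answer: -41234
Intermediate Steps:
u(J, c) = -64 + 93*J
((u(-93, -5) + E(30, -106)) + 7514) - 1*39929 = (((-64 + 93*(-93)) - 106) + 7514) - 1*39929 = (((-64 - 8649) - 106) + 7514) - 39929 = ((-8713 - 106) + 7514) - 39929 = (-8819 + 7514) - 39929 = -1305 - 39929 = -41234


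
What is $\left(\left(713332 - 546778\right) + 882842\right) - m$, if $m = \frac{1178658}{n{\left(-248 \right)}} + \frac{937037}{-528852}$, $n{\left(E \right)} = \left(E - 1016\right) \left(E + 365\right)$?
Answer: $\frac{87686891404663}{83558616} \approx 1.0494 \cdot 10^{6}$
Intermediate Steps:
$n{\left(E \right)} = \left(-1016 + E\right) \left(365 + E\right)$ ($n{\left(E \right)} = \left(E - 1016\right) \left(365 + E\right) = \left(-1016 + E\right) \left(365 + E\right)$)
$m = - \frac{814008727}{83558616}$ ($m = \frac{1178658}{-370840 + \left(-248\right)^{2} - -161448} + \frac{937037}{-528852} = \frac{1178658}{-370840 + 61504 + 161448} + 937037 \left(- \frac{1}{528852}\right) = \frac{1178658}{-147888} - \frac{937037}{528852} = 1178658 \left(- \frac{1}{147888}\right) - \frac{937037}{528852} = - \frac{5037}{632} - \frac{937037}{528852} = - \frac{814008727}{83558616} \approx -9.7418$)
$\left(\left(713332 - 546778\right) + 882842\right) - m = \left(\left(713332 - 546778\right) + 882842\right) - - \frac{814008727}{83558616} = \left(166554 + 882842\right) + \frac{814008727}{83558616} = 1049396 + \frac{814008727}{83558616} = \frac{87686891404663}{83558616}$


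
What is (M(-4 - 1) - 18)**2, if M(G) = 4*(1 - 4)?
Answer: 900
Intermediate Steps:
M(G) = -12 (M(G) = 4*(-3) = -12)
(M(-4 - 1) - 18)**2 = (-12 - 18)**2 = (-30)**2 = 900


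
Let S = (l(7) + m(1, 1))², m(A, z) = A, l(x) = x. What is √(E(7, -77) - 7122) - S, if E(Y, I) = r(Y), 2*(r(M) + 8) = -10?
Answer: -64 + I*√7135 ≈ -64.0 + 84.469*I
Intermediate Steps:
r(M) = -13 (r(M) = -8 + (½)*(-10) = -8 - 5 = -13)
E(Y, I) = -13
S = 64 (S = (7 + 1)² = 8² = 64)
√(E(7, -77) - 7122) - S = √(-13 - 7122) - 1*64 = √(-7135) - 64 = I*√7135 - 64 = -64 + I*√7135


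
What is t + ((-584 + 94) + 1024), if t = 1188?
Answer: 1722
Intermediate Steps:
t + ((-584 + 94) + 1024) = 1188 + ((-584 + 94) + 1024) = 1188 + (-490 + 1024) = 1188 + 534 = 1722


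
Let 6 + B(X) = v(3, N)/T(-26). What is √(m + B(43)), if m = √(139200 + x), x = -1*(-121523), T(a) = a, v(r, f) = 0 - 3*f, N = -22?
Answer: √(-1443 + 169*√260723)/13 ≈ 22.407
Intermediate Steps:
v(r, f) = -3*f
x = 121523
B(X) = -111/13 (B(X) = -6 - 3*(-22)/(-26) = -6 + 66*(-1/26) = -6 - 33/13 = -111/13)
m = √260723 (m = √(139200 + 121523) = √260723 ≈ 510.61)
√(m + B(43)) = √(√260723 - 111/13) = √(-111/13 + √260723)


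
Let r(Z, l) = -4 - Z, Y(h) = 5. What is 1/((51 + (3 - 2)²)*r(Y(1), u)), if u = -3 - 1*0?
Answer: -1/468 ≈ -0.0021368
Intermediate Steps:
u = -3 (u = -3 + 0 = -3)
r(Z, l) = -4 - Z
1/((51 + (3 - 2)²)*r(Y(1), u)) = 1/((51 + (3 - 2)²)*(-4 - 1*5)) = 1/((51 + 1²)*(-4 - 5)) = 1/((51 + 1)*(-9)) = 1/(52*(-9)) = 1/(-468) = -1/468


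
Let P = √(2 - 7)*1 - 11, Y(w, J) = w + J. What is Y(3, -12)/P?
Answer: 11/14 + I*√5/14 ≈ 0.78571 + 0.15972*I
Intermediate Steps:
Y(w, J) = J + w
P = -11 + I*√5 (P = √(-5)*1 - 11 = (I*√5)*1 - 11 = I*√5 - 11 = -11 + I*√5 ≈ -11.0 + 2.2361*I)
Y(3, -12)/P = (-12 + 3)/(-11 + I*√5) = -9/(-11 + I*√5)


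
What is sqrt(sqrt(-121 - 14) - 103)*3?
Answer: 3*sqrt(-103 + 3*I*sqrt(15)) ≈ 1.7146 + 30.495*I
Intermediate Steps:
sqrt(sqrt(-121 - 14) - 103)*3 = sqrt(sqrt(-135) - 103)*3 = sqrt(3*I*sqrt(15) - 103)*3 = sqrt(-103 + 3*I*sqrt(15))*3 = 3*sqrt(-103 + 3*I*sqrt(15))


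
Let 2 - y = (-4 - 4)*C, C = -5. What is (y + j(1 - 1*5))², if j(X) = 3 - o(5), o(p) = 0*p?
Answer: 1225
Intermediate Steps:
y = -38 (y = 2 - (-4 - 4)*(-5) = 2 - (-8)*(-5) = 2 - 1*40 = 2 - 40 = -38)
o(p) = 0
j(X) = 3 (j(X) = 3 - 1*0 = 3 + 0 = 3)
(y + j(1 - 1*5))² = (-38 + 3)² = (-35)² = 1225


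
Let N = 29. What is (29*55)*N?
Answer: 46255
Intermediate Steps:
(29*55)*N = (29*55)*29 = 1595*29 = 46255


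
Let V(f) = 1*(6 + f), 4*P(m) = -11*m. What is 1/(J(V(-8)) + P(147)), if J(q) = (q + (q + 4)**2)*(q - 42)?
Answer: -4/1969 ≈ -0.0020315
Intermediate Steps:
P(m) = -11*m/4 (P(m) = (-11*m)/4 = -11*m/4)
V(f) = 6 + f
J(q) = (-42 + q)*(q + (4 + q)**2) (J(q) = (q + (4 + q)**2)*(-42 + q) = (-42 + q)*(q + (4 + q)**2))
1/(J(V(-8)) + P(147)) = 1/((-672 + (6 - 8)**3 - 362*(6 - 8) - 33*(6 - 8)**2) - 11/4*147) = 1/((-672 + (-2)**3 - 362*(-2) - 33*(-2)**2) - 1617/4) = 1/((-672 - 8 + 724 - 33*4) - 1617/4) = 1/((-672 - 8 + 724 - 132) - 1617/4) = 1/(-88 - 1617/4) = 1/(-1969/4) = -4/1969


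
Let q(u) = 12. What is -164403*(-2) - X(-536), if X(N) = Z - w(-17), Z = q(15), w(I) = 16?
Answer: 328810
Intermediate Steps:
Z = 12
X(N) = -4 (X(N) = 12 - 1*16 = 12 - 16 = -4)
-164403*(-2) - X(-536) = -164403*(-2) - 1*(-4) = 328806 + 4 = 328810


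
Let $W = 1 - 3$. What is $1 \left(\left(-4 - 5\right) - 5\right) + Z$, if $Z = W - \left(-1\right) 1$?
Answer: $-15$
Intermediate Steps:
$W = -2$ ($W = 1 - 3 = -2$)
$Z = -1$ ($Z = -2 - \left(-1\right) 1 = -2 - -1 = -2 + 1 = -1$)
$1 \left(\left(-4 - 5\right) - 5\right) + Z = 1 \left(\left(-4 - 5\right) - 5\right) - 1 = 1 \left(-9 - 5\right) - 1 = 1 \left(-14\right) - 1 = -14 - 1 = -15$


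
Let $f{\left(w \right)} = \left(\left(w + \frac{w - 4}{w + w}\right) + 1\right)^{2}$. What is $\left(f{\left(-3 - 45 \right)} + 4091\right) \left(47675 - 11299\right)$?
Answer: $\frac{16367567627}{72} \approx 2.2733 \cdot 10^{8}$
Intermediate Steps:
$f{\left(w \right)} = \left(1 + w + \frac{-4 + w}{2 w}\right)^{2}$ ($f{\left(w \right)} = \left(\left(w + \frac{-4 + w}{2 w}\right) + 1\right)^{2} = \left(1 + w + \frac{-4 + w}{2 w}\right)^{2}$)
$\left(f{\left(-3 - 45 \right)} + 4091\right) \left(47675 - 11299\right) = \left(\frac{\left(-4 + 2 \left(-3 - 45\right)^{2} + 3 \left(-3 - 45\right)\right)^{2}}{4 \left(-3 - 45\right)^{2}} + 4091\right) \left(47675 - 11299\right) = \left(\frac{\left(-4 + 2 \left(-48\right)^{2} + 3 \left(-48\right)\right)^{2}}{4 \cdot 2304} + 4091\right) 36376 = \left(\frac{1}{4} \cdot \frac{1}{2304} \left(-4 + 2 \cdot 2304 - 144\right)^{2} + 4091\right) 36376 = \left(\frac{1}{4} \cdot \frac{1}{2304} \left(-4 + 4608 - 144\right)^{2} + 4091\right) 36376 = \left(\frac{1}{4} \cdot \frac{1}{2304} \cdot 4460^{2} + 4091\right) 36376 = \left(\frac{1}{4} \cdot \frac{1}{2304} \cdot 19891600 + 4091\right) 36376 = \left(\frac{1243225}{576} + 4091\right) 36376 = \frac{3599641}{576} \cdot 36376 = \frac{16367567627}{72}$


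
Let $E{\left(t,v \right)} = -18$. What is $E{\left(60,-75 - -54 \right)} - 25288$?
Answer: $-25306$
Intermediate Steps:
$E{\left(60,-75 - -54 \right)} - 25288 = -18 - 25288 = -25306$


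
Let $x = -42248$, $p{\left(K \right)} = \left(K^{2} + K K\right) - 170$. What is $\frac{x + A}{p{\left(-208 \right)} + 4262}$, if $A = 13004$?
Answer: $- \frac{7311}{22655} \approx -0.32271$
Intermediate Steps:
$p{\left(K \right)} = -170 + 2 K^{2}$ ($p{\left(K \right)} = \left(K^{2} + K^{2}\right) - 170 = 2 K^{2} - 170 = -170 + 2 K^{2}$)
$\frac{x + A}{p{\left(-208 \right)} + 4262} = \frac{-42248 + 13004}{\left(-170 + 2 \left(-208\right)^{2}\right) + 4262} = - \frac{29244}{\left(-170 + 2 \cdot 43264\right) + 4262} = - \frac{29244}{\left(-170 + 86528\right) + 4262} = - \frac{29244}{86358 + 4262} = - \frac{29244}{90620} = \left(-29244\right) \frac{1}{90620} = - \frac{7311}{22655}$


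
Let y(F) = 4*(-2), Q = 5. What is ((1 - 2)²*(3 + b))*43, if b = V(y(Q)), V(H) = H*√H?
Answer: 129 - 688*I*√2 ≈ 129.0 - 972.98*I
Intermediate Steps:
y(F) = -8
V(H) = H^(3/2)
b = -16*I*√2 (b = (-8)^(3/2) = -16*I*√2 ≈ -22.627*I)
((1 - 2)²*(3 + b))*43 = ((1 - 2)²*(3 - 16*I*√2))*43 = ((-1)²*(3 - 16*I*√2))*43 = (1*(3 - 16*I*√2))*43 = (3 - 16*I*√2)*43 = 129 - 688*I*√2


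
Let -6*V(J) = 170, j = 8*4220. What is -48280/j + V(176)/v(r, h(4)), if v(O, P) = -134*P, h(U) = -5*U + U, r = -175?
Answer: -1958791/1357152 ≈ -1.4433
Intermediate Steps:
j = 33760
V(J) = -85/3 (V(J) = -1/6*170 = -85/3)
h(U) = -4*U
-48280/j + V(176)/v(r, h(4)) = -48280/33760 - 85/(3*((-(-536)*4))) = -48280*1/33760 - 85/(3*((-134*(-16)))) = -1207/844 - 85/3/2144 = -1207/844 - 85/3*1/2144 = -1207/844 - 85/6432 = -1958791/1357152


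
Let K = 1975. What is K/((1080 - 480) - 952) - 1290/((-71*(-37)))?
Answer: -5642405/924704 ≈ -6.1019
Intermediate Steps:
K/((1080 - 480) - 952) - 1290/((-71*(-37))) = 1975/((1080 - 480) - 952) - 1290/((-71*(-37))) = 1975/(600 - 952) - 1290/2627 = 1975/(-352) - 1290*1/2627 = 1975*(-1/352) - 1290/2627 = -1975/352 - 1290/2627 = -5642405/924704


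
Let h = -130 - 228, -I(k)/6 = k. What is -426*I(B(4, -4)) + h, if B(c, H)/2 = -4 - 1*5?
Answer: -46366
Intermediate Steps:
B(c, H) = -18 (B(c, H) = 2*(-4 - 1*5) = 2*(-4 - 5) = 2*(-9) = -18)
I(k) = -6*k
h = -358
-426*I(B(4, -4)) + h = -(-2556)*(-18) - 358 = -426*108 - 358 = -46008 - 358 = -46366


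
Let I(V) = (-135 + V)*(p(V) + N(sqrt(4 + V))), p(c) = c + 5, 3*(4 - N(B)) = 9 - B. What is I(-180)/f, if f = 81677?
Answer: 54810/81677 - 420*I*sqrt(11)/81677 ≈ 0.67106 - 0.017055*I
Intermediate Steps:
N(B) = 1 + B/3 (N(B) = 4 - (9 - B)/3 = 4 + (-3 + B/3) = 1 + B/3)
p(c) = 5 + c
I(V) = (-135 + V)*(6 + V + sqrt(4 + V)/3) (I(V) = (-135 + V)*((5 + V) + (1 + sqrt(4 + V)/3)) = (-135 + V)*(6 + V + sqrt(4 + V)/3))
I(-180)/f = (-810 + (-180)**2 - 129*(-180) - 45*sqrt(4 - 180) + (1/3)*(-180)*sqrt(4 - 180))/81677 = (-810 + 32400 + 23220 - 180*I*sqrt(11) + (1/3)*(-180)*sqrt(-176))*(1/81677) = (-810 + 32400 + 23220 - 180*I*sqrt(11) + (1/3)*(-180)*(4*I*sqrt(11)))*(1/81677) = (-810 + 32400 + 23220 - 180*I*sqrt(11) - 240*I*sqrt(11))*(1/81677) = (54810 - 420*I*sqrt(11))*(1/81677) = 54810/81677 - 420*I*sqrt(11)/81677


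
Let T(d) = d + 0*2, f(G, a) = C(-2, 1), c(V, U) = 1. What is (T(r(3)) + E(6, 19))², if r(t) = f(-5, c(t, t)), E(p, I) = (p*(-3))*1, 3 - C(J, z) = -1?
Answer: 196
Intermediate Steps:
C(J, z) = 4 (C(J, z) = 3 - 1*(-1) = 3 + 1 = 4)
f(G, a) = 4
E(p, I) = -3*p (E(p, I) = -3*p*1 = -3*p)
r(t) = 4
T(d) = d (T(d) = d + 0 = d)
(T(r(3)) + E(6, 19))² = (4 - 3*6)² = (4 - 18)² = (-14)² = 196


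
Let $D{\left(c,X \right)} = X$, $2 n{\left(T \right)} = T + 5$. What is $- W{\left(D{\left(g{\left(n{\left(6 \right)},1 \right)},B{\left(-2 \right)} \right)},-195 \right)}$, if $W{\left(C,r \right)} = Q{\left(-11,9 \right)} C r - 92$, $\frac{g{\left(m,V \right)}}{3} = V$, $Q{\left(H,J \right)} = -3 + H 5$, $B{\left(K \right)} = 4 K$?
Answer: $90572$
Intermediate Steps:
$Q{\left(H,J \right)} = -3 + 5 H$
$n{\left(T \right)} = \frac{5}{2} + \frac{T}{2}$ ($n{\left(T \right)} = \frac{T + 5}{2} = \frac{5 + T}{2} = \frac{5}{2} + \frac{T}{2}$)
$g{\left(m,V \right)} = 3 V$
$W{\left(C,r \right)} = -92 - 58 C r$ ($W{\left(C,r \right)} = \left(-3 + 5 \left(-11\right)\right) C r - 92 = \left(-3 - 55\right) C r - 92 = - 58 C r - 92 = -92 - 58 C r$)
$- W{\left(D{\left(g{\left(n{\left(6 \right)},1 \right)},B{\left(-2 \right)} \right)},-195 \right)} = - (-92 - 58 \cdot 4 \left(-2\right) \left(-195\right)) = - (-92 - \left(-464\right) \left(-195\right)) = - (-92 - 90480) = \left(-1\right) \left(-90572\right) = 90572$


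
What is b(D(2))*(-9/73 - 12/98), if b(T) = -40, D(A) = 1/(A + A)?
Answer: 35160/3577 ≈ 9.8295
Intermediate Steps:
D(A) = 1/(2*A)
b(D(2))*(-9/73 - 12/98) = -40*(-9/73 - 12/98) = -40*(-9*1/73 - 12*1/98) = -40*(-9/73 - 6/49) = -40*(-879/3577) = 35160/3577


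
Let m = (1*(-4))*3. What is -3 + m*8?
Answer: -99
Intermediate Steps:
m = -12 (m = -4*3 = -12)
-3 + m*8 = -3 - 12*8 = -3 - 96 = -99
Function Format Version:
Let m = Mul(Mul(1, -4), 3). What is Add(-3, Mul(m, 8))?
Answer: -99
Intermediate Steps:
m = -12 (m = Mul(-4, 3) = -12)
Add(-3, Mul(m, 8)) = Add(-3, Mul(-12, 8)) = Add(-3, -96) = -99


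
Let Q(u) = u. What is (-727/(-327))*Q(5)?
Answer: 3635/327 ≈ 11.116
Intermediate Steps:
(-727/(-327))*Q(5) = -727/(-327)*5 = -727*(-1/327)*5 = (727/327)*5 = 3635/327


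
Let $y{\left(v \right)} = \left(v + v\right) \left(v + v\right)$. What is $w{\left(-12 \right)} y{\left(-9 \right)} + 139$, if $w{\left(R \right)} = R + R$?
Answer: $-7637$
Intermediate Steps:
$w{\left(R \right)} = 2 R$
$y{\left(v \right)} = 4 v^{2}$ ($y{\left(v \right)} = 2 v 2 v = 4 v^{2}$)
$w{\left(-12 \right)} y{\left(-9 \right)} + 139 = 2 \left(-12\right) 4 \left(-9\right)^{2} + 139 = - 24 \cdot 4 \cdot 81 + 139 = \left(-24\right) 324 + 139 = -7776 + 139 = -7637$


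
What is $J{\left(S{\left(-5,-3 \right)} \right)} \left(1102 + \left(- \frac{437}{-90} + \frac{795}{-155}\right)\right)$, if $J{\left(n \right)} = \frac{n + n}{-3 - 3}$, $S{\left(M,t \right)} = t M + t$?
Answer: $- \frac{6147634}{1395} \approx -4406.9$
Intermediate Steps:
$S{\left(M,t \right)} = t + M t$ ($S{\left(M,t \right)} = M t + t = t + M t$)
$J{\left(n \right)} = - \frac{n}{3}$ ($J{\left(n \right)} = \frac{2 n}{-6} = 2 n \left(- \frac{1}{6}\right) = - \frac{n}{3}$)
$J{\left(S{\left(-5,-3 \right)} \right)} \left(1102 + \left(- \frac{437}{-90} + \frac{795}{-155}\right)\right) = - \frac{\left(-3\right) \left(1 - 5\right)}{3} \left(1102 + \left(- \frac{437}{-90} + \frac{795}{-155}\right)\right) = - \frac{\left(-3\right) \left(-4\right)}{3} \left(1102 + \left(\left(-437\right) \left(- \frac{1}{90}\right) + 795 \left(- \frac{1}{155}\right)\right)\right) = \left(- \frac{1}{3}\right) 12 \left(1102 + \left(\frac{437}{90} - \frac{159}{31}\right)\right) = - 4 \left(1102 - \frac{763}{2790}\right) = \left(-4\right) \frac{3073817}{2790} = - \frac{6147634}{1395}$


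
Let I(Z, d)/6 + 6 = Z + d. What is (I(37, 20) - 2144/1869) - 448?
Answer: -267542/1869 ≈ -143.15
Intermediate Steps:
I(Z, d) = -36 + 6*Z + 6*d (I(Z, d) = -36 + 6*(Z + d) = -36 + (6*Z + 6*d) = -36 + 6*Z + 6*d)
(I(37, 20) - 2144/1869) - 448 = ((-36 + 6*37 + 6*20) - 2144/1869) - 448 = ((-36 + 222 + 120) - 2144*1/1869) - 448 = (306 - 2144/1869) - 448 = 569770/1869 - 448 = -267542/1869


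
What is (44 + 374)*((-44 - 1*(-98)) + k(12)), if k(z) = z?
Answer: 27588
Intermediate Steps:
(44 + 374)*((-44 - 1*(-98)) + k(12)) = (44 + 374)*((-44 - 1*(-98)) + 12) = 418*((-44 + 98) + 12) = 418*(54 + 12) = 418*66 = 27588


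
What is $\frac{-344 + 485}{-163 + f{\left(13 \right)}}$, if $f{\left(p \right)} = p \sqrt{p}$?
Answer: $- \frac{7661}{8124} - \frac{611 \sqrt{13}}{8124} \approx -1.2142$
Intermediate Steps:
$f{\left(p \right)} = p^{\frac{3}{2}}$
$\frac{-344 + 485}{-163 + f{\left(13 \right)}} = \frac{-344 + 485}{-163 + 13^{\frac{3}{2}}} = \frac{141}{-163 + 13 \sqrt{13}}$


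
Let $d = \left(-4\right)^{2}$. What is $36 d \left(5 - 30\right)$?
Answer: $-14400$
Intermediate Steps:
$d = 16$
$36 d \left(5 - 30\right) = 36 \cdot 16 \left(5 - 30\right) = 576 \left(5 - 30\right) = 576 \left(-25\right) = -14400$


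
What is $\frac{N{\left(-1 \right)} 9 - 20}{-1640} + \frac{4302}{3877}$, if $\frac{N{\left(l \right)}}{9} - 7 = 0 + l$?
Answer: $\frac{2624299}{3179140} \approx 0.82547$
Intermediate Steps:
$N{\left(l \right)} = 63 + 9 l$ ($N{\left(l \right)} = 63 + 9 \left(0 + l\right) = 63 + 9 l$)
$\frac{N{\left(-1 \right)} 9 - 20}{-1640} + \frac{4302}{3877} = \frac{\left(63 + 9 \left(-1\right)\right) 9 - 20}{-1640} + \frac{4302}{3877} = \left(\left(63 - 9\right) 9 - 20\right) \left(- \frac{1}{1640}\right) + 4302 \cdot \frac{1}{3877} = \left(54 \cdot 9 - 20\right) \left(- \frac{1}{1640}\right) + \frac{4302}{3877} = \left(486 - 20\right) \left(- \frac{1}{1640}\right) + \frac{4302}{3877} = 466 \left(- \frac{1}{1640}\right) + \frac{4302}{3877} = - \frac{233}{820} + \frac{4302}{3877} = \frac{2624299}{3179140}$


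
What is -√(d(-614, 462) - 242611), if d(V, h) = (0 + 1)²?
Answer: -I*√242610 ≈ -492.55*I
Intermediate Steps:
d(V, h) = 1 (d(V, h) = 1² = 1)
-√(d(-614, 462) - 242611) = -√(1 - 242611) = -√(-242610) = -I*√242610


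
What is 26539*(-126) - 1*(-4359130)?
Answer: 1015216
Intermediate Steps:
26539*(-126) - 1*(-4359130) = -3343914 + 4359130 = 1015216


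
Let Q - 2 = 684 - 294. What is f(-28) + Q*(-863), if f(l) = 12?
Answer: -338284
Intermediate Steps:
Q = 392 (Q = 2 + (684 - 294) = 2 + 390 = 392)
f(-28) + Q*(-863) = 12 + 392*(-863) = 12 - 338296 = -338284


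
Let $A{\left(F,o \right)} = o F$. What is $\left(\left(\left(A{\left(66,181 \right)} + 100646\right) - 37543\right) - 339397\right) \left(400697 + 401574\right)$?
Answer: $-212078734308$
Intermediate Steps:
$A{\left(F,o \right)} = F o$
$\left(\left(\left(A{\left(66,181 \right)} + 100646\right) - 37543\right) - 339397\right) \left(400697 + 401574\right) = \left(\left(\left(66 \cdot 181 + 100646\right) - 37543\right) - 339397\right) \left(400697 + 401574\right) = \left(\left(\left(11946 + 100646\right) - 37543\right) - 339397\right) 802271 = \left(\left(112592 - 37543\right) - 339397\right) 802271 = \left(75049 - 339397\right) 802271 = \left(-264348\right) 802271 = -212078734308$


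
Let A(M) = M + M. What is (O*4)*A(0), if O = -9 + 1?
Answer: 0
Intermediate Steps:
A(M) = 2*M
O = -8
(O*4)*A(0) = (-8*4)*(2*0) = -32*0 = 0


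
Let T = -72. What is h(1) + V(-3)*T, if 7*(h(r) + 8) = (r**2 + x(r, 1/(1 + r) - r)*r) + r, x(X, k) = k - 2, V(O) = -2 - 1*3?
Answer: 4927/14 ≈ 351.93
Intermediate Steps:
V(O) = -5 (V(O) = -2 - 3 = -5)
x(X, k) = -2 + k
h(r) = -8 + r/7 + r**2/7 + r*(-2 + 1/(1 + r) - r)/7 (h(r) = -8 + ((r**2 + (-2 + (1/(1 + r) - r))*r) + r)/7 = -8 + ((r**2 + (-2 + 1/(1 + r) - r)*r) + r)/7 = -8 + ((r**2 + r*(-2 + 1/(1 + r) - r)) + r)/7 = -8 + (r + r**2 + r*(-2 + 1/(1 + r) - r))/7 = -8 + (r/7 + r**2/7 + r*(-2 + 1/(1 + r) - r)/7) = -8 + r/7 + r**2/7 + r*(-2 + 1/(1 + r) - r)/7)
h(1) + V(-3)*T = (-56 - 1*1**2 - 56*1)/(7*(1 + 1)) - 5*(-72) = (1/7)*(-56 - 1*1 - 56)/2 + 360 = (1/7)*(1/2)*(-56 - 1 - 56) + 360 = (1/7)*(1/2)*(-113) + 360 = -113/14 + 360 = 4927/14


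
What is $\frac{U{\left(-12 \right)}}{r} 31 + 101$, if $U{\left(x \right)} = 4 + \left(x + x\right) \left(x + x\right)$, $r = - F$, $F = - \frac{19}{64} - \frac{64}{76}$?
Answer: $\frac{4400713}{277} \approx 15887.0$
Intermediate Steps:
$F = - \frac{1385}{1216}$ ($F = \left(-19\right) \frac{1}{64} - \frac{16}{19} = - \frac{19}{64} - \frac{16}{19} = - \frac{1385}{1216} \approx -1.139$)
$r = \frac{1385}{1216}$ ($r = \left(-1\right) \left(- \frac{1385}{1216}\right) = \frac{1385}{1216} \approx 1.139$)
$U{\left(x \right)} = 4 + 4 x^{2}$ ($U{\left(x \right)} = 4 + 2 x 2 x = 4 + 4 x^{2}$)
$\frac{U{\left(-12 \right)}}{r} 31 + 101 = \frac{4 + 4 \left(-12\right)^{2}}{\frac{1385}{1216}} \cdot 31 + 101 = \left(4 + 4 \cdot 144\right) \frac{1216}{1385} \cdot 31 + 101 = \left(4 + 576\right) \frac{1216}{1385} \cdot 31 + 101 = 580 \cdot \frac{1216}{1385} \cdot 31 + 101 = \frac{141056}{277} \cdot 31 + 101 = \frac{4372736}{277} + 101 = \frac{4400713}{277}$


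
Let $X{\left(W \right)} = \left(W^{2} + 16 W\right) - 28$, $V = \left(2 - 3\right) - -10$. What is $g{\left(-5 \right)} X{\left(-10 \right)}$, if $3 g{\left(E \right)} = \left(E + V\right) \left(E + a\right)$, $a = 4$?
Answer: $\frac{352}{3} \approx 117.33$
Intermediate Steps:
$V = 9$ ($V = -1 + 10 = 9$)
$X{\left(W \right)} = -28 + W^{2} + 16 W$
$g{\left(E \right)} = \frac{\left(4 + E\right) \left(9 + E\right)}{3}$ ($g{\left(E \right)} = \frac{\left(E + 9\right) \left(E + 4\right)}{3} = \frac{\left(9 + E\right) \left(4 + E\right)}{3} = \frac{\left(4 + E\right) \left(9 + E\right)}{3}$)
$g{\left(-5 \right)} X{\left(-10 \right)} = \left(12 + \frac{\left(-5\right)^{2}}{3} + \frac{13}{3} \left(-5\right)\right) \left(-28 + \left(-10\right)^{2} + 16 \left(-10\right)\right) = \left(12 + \frac{1}{3} \cdot 25 - \frac{65}{3}\right) \left(-28 + 100 - 160\right) = \left(12 + \frac{25}{3} - \frac{65}{3}\right) \left(-88\right) = \left(- \frac{4}{3}\right) \left(-88\right) = \frac{352}{3}$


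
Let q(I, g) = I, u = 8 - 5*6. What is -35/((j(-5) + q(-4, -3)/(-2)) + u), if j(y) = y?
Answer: 7/5 ≈ 1.4000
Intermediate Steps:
u = -22 (u = 8 - 30 = -22)
-35/((j(-5) + q(-4, -3)/(-2)) + u) = -35/((-5 - 4/(-2)) - 22) = -35/((-5 - ½*(-4)) - 22) = -35/((-5 + 2) - 22) = -35/(-3 - 22) = -35/(-25) = -1/25*(-35) = 7/5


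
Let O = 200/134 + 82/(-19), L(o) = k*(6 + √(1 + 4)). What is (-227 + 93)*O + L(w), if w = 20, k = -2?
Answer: 6960/19 - 2*√5 ≈ 361.84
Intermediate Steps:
L(o) = -12 - 2*√5 (L(o) = -2*(6 + √(1 + 4)) = -2*(6 + √5) = -12 - 2*√5)
O = -3594/1273 (O = 200*(1/134) + 82*(-1/19) = 100/67 - 82/19 = -3594/1273 ≈ -2.8233)
(-227 + 93)*O + L(w) = (-227 + 93)*(-3594/1273) + (-12 - 2*√5) = -134*(-3594/1273) + (-12 - 2*√5) = 7188/19 + (-12 - 2*√5) = 6960/19 - 2*√5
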